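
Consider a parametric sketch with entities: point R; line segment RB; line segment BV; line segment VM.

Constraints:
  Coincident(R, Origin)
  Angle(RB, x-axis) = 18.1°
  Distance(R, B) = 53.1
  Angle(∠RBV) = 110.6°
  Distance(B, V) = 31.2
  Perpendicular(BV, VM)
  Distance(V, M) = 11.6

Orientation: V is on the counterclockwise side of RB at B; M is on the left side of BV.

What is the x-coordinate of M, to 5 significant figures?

40.244

R is at the origin; RB runs at 18.1° with length 53.1, so B = 53.1·(cos 18.1°, sin 18.1°) = (50.472, 16.497). ∠RBV = 110.6°, so BV runs at 18.1° + (180° − 110.6°) = 87.500° from the x-axis; with |BV| = 31.2, V = B + 31.2·(cos 87.500°, sin 87.500°) = (51.833, 47.667). The perpendicularity gives VM at right angles to BV; with |VM| = 11.6 on the left of BV, M = V + 11.6·(-0.99905, 0.043619) = (40.244, 48.173). So M.x = 40.244.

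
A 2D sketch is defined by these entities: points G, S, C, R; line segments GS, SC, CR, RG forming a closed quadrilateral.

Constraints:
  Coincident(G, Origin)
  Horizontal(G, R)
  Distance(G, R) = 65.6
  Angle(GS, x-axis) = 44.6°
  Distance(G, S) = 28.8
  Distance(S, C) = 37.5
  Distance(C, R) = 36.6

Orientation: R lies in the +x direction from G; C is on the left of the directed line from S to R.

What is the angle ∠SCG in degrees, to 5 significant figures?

9.2614°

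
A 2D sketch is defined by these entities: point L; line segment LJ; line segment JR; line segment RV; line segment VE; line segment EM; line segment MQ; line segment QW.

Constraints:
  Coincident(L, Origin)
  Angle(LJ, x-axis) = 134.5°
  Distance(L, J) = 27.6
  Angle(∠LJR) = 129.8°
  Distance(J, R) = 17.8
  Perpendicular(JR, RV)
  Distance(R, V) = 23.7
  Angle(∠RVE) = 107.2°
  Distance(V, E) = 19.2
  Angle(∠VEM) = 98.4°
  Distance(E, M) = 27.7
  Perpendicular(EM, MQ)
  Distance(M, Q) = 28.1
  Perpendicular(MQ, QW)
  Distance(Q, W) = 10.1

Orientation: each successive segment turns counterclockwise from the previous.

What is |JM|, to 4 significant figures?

13.26

L is at the origin; LJ runs at 134.5° with length 27.6, so J = (-19.35, 19.69). ∠LJR = 129.8° gives JR at -175.3° from the x-axis; with |JR| = 17.8, R = (-37.09, 18.23). The perpendicularity gives RV at right angles to JR, so RV runs at -85.30°; with |RV| = 23.7, V = (-35.14, -5.393). ∠RVE = 107.2° gives VE at -12.50° from the x-axis; with |VE| = 19.2, E = (-16.40, -9.549). ∠VEM = 98.4° gives EM at 69.10° from the x-axis; with |EM| = 27.7, M = (-6.517, 16.33). Then |JM| = |M − J| = 13.26.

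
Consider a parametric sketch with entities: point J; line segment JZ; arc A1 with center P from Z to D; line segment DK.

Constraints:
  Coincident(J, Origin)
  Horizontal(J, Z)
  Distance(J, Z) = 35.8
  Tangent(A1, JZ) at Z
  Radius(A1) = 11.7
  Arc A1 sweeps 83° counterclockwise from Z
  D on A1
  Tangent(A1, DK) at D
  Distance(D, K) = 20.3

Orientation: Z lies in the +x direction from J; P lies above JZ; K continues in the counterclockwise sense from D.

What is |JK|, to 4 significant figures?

58.43

J is at the origin; JZ is horizontal with |JZ| = 35.8 and Z on the +x side, so Z = (35.80, 0.000). A1 meets JZ tangentially, so PZ is at right angles to JZ, so P = Z + (0, 11.7) = (35.80, 11.70). On A1, Z sits at bearing -90° from P; an 83° counterclockwise sweep puts D at bearing -7°, so D = P + 11.7·(cos -7°, sin -7°) = (47.41, 10.27). The tangent condition forces PD to be normal to DK, so DK runs along (−sin -7°, cos -7°); with |DK| = 20.3, K = (49.89, 30.42). Then |JK| = |K − J| = 58.43.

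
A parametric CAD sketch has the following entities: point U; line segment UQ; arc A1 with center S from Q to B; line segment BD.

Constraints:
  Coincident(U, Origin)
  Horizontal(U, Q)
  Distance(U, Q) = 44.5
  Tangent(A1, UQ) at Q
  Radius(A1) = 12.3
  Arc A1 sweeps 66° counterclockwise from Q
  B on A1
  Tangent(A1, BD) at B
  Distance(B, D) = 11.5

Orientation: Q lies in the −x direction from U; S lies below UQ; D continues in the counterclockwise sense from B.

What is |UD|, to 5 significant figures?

62.983

U is at the origin; U and Q share the same y with |UQ| = 44.5 and Q on the −x side, so Q = (-44.500, 0.0000). Since A1 is tangent to UQ there, SQ ⟂ UQ, so S = Q + (0, -12.3) = (-44.500, -12.300). On A1, Q sits at bearing 90° from S; a 66° counterclockwise sweep puts B at bearing 156°, so B = S + 12.3·(cos 156°, sin 156°) = (-55.737, -7.2971). The tangent condition forces SB to be normal to BD, so BD runs along (−sin 156°, cos 156°); with |BD| = 11.5, D = (-60.414, -17.803). Then |UD| = |D − U| = 62.983.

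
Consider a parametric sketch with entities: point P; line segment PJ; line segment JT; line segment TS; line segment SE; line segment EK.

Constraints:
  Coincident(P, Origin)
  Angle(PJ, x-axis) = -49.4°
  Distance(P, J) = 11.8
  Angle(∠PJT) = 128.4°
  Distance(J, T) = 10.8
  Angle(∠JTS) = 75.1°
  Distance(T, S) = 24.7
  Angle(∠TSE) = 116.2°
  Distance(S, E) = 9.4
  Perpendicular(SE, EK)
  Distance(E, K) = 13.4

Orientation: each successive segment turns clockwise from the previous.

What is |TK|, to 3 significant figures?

22.1

P is at the origin; PJ runs at -49.4° with length 11.8, so J = (7.68, -8.96). ∠PJT = 128.4° gives JT at -101° from the x-axis; with |JT| = 10.8, T = (5.62, -19.6). ∠JTS = 75.1° gives TS at 154° from the x-axis; with |TS| = 24.7, S = (-16.6, -8.77). ∠TSE = 116.2° gives SE at 90.3° from the x-axis; with |SE| = 9.4, E = (-16.6, 0.628). SE ⟂ EK, so EK runs at 0.300°; with |EK| = 13.4, K = (-3.25, 0.698). Then |TK| = |K − T| = 22.1.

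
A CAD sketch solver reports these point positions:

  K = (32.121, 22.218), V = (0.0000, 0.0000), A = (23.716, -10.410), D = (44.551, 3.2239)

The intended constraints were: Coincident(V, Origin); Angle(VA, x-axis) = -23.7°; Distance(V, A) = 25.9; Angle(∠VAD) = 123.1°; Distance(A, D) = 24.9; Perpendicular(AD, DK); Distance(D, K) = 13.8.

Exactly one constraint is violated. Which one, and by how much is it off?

Distance(D, K) = 13.8 — off by 8.90.

V = (0.00, 0.00) ✓; VA at -23.70° ✓; |VA| = 25.90 ✓; ∠VAD = 123.1° ✓; |AD| = 24.90 ✓; ∠(AD, DK) = 90.00° ✓; |DK| = 22.70 ✗.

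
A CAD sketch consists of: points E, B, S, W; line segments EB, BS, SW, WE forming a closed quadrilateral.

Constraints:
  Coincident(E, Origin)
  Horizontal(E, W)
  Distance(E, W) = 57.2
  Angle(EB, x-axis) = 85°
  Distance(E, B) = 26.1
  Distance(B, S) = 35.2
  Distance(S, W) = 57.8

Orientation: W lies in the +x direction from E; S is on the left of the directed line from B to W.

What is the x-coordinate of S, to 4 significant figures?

28.09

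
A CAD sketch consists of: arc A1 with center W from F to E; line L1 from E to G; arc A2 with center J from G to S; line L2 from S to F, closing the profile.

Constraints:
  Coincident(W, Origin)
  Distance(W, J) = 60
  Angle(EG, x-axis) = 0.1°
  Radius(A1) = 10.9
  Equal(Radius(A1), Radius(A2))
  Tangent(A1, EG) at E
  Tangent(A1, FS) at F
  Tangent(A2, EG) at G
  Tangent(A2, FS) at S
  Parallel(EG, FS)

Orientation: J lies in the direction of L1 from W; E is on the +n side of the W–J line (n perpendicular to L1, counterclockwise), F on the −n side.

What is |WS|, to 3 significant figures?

61.0

The slot axis is L1's direction at 0.1°, so u = (cos 0.1°, sin 0.1°) = (1.00, 0.00175) and n = (−sin 0.1°, cos 0.1°) = (-0.00175, 1.00). W is at the origin and J lies 60.0 along u from W, so J = 60.0·u = (60.0, 0.105). Tangency of A1 to both parallel lines with radius 10.9 puts E and F at W ± 10.9·n: E = (-0.0190, 10.9), F = (0.0190, -10.9). Equal radii place G and S the same way about J: G = J + 10.9·n = (60.0, 11.0), S = J − 10.9·n = (60.0, -10.8). Then |WS| = |S − W| = 61.0.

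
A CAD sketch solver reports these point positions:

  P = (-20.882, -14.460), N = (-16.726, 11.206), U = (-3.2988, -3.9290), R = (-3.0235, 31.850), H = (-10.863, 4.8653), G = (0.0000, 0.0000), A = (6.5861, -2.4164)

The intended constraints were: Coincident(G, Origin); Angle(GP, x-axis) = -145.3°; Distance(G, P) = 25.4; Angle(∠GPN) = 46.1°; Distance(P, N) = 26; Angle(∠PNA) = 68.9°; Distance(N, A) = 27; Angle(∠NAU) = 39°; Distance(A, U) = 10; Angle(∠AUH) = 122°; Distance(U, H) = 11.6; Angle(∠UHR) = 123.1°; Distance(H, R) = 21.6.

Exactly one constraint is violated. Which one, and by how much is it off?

Distance(H, R) = 21.6 — off by 6.50.

G = (0.00, 0.00) ✓; GP at -145.3° ✓; |GP| = 25.40 ✓; ∠GPN = 46.10° ✓; |PN| = 26.00 ✓; ∠PNA = 68.90° ✓; |NA| = 27.00 ✓; ∠NAU = 39.00° ✓; |AU| = 10.00 ✓; ∠AUH = 122.0° ✓; |UH| = 11.60 ✓; ∠UHR = 123.1° ✓; |HR| = 28.10 ✗.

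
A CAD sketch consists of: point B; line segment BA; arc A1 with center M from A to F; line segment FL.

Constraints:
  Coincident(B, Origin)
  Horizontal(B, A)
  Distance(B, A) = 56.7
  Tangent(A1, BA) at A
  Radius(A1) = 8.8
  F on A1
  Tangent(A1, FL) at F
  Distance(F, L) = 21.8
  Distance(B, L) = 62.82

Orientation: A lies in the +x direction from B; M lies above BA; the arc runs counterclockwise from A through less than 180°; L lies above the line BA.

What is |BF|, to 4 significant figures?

65.72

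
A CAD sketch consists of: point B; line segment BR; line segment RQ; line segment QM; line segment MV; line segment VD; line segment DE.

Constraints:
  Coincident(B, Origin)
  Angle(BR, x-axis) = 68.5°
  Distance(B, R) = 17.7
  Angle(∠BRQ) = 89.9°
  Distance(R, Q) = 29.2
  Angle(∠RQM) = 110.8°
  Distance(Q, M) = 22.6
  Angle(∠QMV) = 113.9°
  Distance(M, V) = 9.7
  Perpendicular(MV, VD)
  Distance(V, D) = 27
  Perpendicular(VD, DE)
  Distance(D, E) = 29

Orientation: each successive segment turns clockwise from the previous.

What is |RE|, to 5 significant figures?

34.006

B is at the origin; BR runs at 68.5° with length 17.7, so R = (6.4871, 16.468). ∠BRQ = 89.9° gives RQ at -21.600° from the x-axis; with |RQ| = 29.2, Q = (33.637, 5.7192). ∠RQM = 110.8° gives QM at -90.800° from the x-axis; with |QM| = 22.6, M = (33.321, -16.879). ∠QMV = 113.9° gives MV at -156.90° from the x-axis; with |MV| = 9.7, V = (24.399, -20.684). MV is perpendicular to VD, so VD runs at 113.10°; with |VD| = 27.0, D = (13.806, 4.1509). The perpendicularity gives DE at right angles to VD, so DE runs at 23.100°; with |DE| = 29.0, E = (40.480, 15.529). Then |RE| = |E − R| = 34.006.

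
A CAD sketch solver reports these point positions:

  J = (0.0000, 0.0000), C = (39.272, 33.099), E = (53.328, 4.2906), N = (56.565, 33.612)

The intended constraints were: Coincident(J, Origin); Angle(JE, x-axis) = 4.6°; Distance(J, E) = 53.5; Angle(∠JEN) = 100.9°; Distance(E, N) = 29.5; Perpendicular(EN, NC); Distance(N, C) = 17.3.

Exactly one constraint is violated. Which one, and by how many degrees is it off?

Perpendicular(EN, NC) — off by 8.00°.

J = (0.00, 0.00) ✓; JE at 4.600° ✓; |JE| = 53.50 ✓; ∠JEN = 100.9° ✓; |EN| = 29.50 ✓; ∠(EN, NC) = 98.00° ✗; |NC| = 17.30 ✓.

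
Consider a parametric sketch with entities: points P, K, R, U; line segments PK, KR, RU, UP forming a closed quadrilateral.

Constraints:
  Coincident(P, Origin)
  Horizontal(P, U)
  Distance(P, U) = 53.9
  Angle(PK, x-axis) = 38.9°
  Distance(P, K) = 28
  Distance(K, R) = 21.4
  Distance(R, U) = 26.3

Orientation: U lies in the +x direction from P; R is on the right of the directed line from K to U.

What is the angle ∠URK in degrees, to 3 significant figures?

99.7°

P is at the origin; PU is horizontal with |PU| = 53.9 and U in +x, so U = (53.9, 0). PK runs at 38.9° with |PK| = 28.0, so K = (21.8, 17.6). R is determined by |KR| = 21.4 and |RU| = 26.3 together: it lies at the intersection of circle(K, 21.4) and circle(U, 26.3). With |KU| = 36.6, the foot of the radical line on KU is 15.1 from K and the perpendicular offset is √(21.4² − 15.1²) = 15.2. Taking the right-of-KU solution: R = (27.8, -2.97).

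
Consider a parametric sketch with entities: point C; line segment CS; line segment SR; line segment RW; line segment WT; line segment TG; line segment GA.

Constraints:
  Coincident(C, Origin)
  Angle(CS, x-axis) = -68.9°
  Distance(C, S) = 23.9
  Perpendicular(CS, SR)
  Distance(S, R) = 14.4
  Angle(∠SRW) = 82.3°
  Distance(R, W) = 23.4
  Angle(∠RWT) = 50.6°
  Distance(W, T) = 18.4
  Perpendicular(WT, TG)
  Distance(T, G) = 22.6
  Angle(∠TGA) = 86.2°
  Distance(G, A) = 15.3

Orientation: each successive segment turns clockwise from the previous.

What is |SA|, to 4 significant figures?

25.70

C is at the origin; CS runs at -68.9° with length 23.9, so S = (8.604, -22.30). CS ⟂ SR, so SR runs at -158.9°; with |SR| = 14.4, R = (-4.831, -27.48). ∠SRW = 82.3° gives RW at 103.4° from the x-axis; with |RW| = 23.4, W = (-10.25, -4.719). ∠RWT = 50.6° gives WT at -26.00° from the x-axis; with |WT| = 18.4, T = (6.284, -12.78). WT ⟂ TG, so TG runs at -116.0°; with |TG| = 22.6, G = (-3.623, -33.10). ∠TGA = 86.2° gives GA at 150.2° from the x-axis; with |GA| = 15.3, A = (-16.90, -25.49). Then |SA| = |A − S| = 25.70.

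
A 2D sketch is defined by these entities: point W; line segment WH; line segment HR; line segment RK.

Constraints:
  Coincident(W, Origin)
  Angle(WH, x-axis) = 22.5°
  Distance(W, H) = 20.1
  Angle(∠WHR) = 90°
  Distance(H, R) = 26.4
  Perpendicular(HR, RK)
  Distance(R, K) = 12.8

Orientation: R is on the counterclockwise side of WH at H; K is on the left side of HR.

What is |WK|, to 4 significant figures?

27.39

W is at the origin; WH runs at 22.5° with length 20.1, so H = 20.1·(cos 22.5°, sin 22.5°) = (18.57, 7.692). ∠WHR = 90.0°, so HR runs at 22.5° + (180° − 90.0°) = 112.5° from the x-axis; with |HR| = 26.4, R = H + 26.4·(cos 112.5°, sin 112.5°) = (8.467, 32.08). HR is perpendicular to RK; with |RK| = 12.8 on the left of HR, K = R + 12.8·(-0.9239, -0.3827) = (-3.359, 27.18). Then |WK| = |K − W| = 27.39.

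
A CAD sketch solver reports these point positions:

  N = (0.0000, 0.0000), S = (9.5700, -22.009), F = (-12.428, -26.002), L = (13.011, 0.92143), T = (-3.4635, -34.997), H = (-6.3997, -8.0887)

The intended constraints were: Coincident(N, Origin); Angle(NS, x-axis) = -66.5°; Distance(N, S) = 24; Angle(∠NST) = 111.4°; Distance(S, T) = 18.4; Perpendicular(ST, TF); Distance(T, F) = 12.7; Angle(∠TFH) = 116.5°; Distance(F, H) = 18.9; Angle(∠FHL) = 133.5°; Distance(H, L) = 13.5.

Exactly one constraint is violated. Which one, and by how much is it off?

Distance(H, L) = 13.5 — off by 7.90.

N = (0.00, 0.00) ✓; NS at -66.50° ✓; |NS| = 24.00 ✓; ∠NST = 111.4° ✓; |ST| = 18.40 ✓; ∠(ST, TF) = 90.00° ✓; |TF| = 12.70 ✓; ∠TFH = 116.5° ✓; |FH| = 18.90 ✓; ∠FHL = 133.5° ✓; |HL| = 21.40 ✗.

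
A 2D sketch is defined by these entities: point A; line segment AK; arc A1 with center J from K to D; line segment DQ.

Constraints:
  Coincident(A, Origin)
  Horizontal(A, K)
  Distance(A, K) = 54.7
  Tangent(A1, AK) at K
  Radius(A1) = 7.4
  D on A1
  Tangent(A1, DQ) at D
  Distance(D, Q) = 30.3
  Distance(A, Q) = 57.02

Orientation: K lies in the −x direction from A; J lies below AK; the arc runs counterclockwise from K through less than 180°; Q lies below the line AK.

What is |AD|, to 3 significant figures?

61.9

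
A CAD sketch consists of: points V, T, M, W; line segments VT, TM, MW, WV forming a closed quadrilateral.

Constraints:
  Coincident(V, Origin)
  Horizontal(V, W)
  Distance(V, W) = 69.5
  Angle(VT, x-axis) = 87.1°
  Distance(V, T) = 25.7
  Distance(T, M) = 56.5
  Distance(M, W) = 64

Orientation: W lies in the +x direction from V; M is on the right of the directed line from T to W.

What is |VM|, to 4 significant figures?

32.29

V is at the origin; V and W share the same y with |VW| = 69.5 and W in +x, so W = (69.5, 0). VT runs at 87.1° with |VT| = 25.7, so T = (1.300, 25.67). M is determined by |TM| = 56.5 and |MW| = 64.0 together: it lies at the intersection of circle(T, 56.5) and circle(W, 64.0). With |TW| = 72.87, the foot of the radical line on TW is 30.23 from T and the perpendicular offset is √(56.5² − 30.23²) = 47.73. Taking the right-of-TW solution: M = (12.78, -29.65).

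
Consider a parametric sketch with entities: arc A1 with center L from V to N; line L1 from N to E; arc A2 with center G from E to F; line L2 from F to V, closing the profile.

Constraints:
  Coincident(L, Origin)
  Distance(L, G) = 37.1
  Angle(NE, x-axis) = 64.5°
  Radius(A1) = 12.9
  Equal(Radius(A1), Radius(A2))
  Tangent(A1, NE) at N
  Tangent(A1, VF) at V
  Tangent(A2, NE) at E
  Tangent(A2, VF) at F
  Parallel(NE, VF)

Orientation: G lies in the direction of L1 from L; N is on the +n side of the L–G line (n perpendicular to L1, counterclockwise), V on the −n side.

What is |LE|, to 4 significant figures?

39.28

The slot axis is L1's direction at 64.5°, so u = (cos 64.5°, sin 64.5°) = (0.4305, 0.9026) and n = (−sin 64.5°, cos 64.5°) = (-0.9026, 0.4305). L is at the origin and G lies 37.1 along u from L, so G = 37.1·u = (15.97, 33.49). Tangency of A1 to both parallel lines with radius 12.9 puts N and V at L ± 12.9·n: N = (-11.64, 5.554), V = (11.64, -5.554). Equal radii place E and F the same way about G: E = G + 12.9·n = (4.329, 39.04), F = G − 12.9·n = (27.62, 27.93). Then |LE| = |E − L| = 39.28.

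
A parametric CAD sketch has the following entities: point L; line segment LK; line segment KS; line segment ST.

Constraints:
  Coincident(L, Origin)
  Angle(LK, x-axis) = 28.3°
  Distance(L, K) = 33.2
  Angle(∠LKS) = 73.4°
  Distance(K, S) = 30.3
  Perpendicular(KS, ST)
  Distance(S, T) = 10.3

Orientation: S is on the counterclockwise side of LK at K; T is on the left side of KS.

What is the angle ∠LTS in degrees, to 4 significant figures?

135.9°

L is at the origin; LK runs at 28.3° with length 33.2, so K = 33.2·(cos 28.3°, sin 28.3°) = (29.23, 15.74). ∠LKS = 73.4°, so KS runs at 28.3° + (180° − 73.4°) = 134.9° from the x-axis; with |KS| = 30.3, S = K + 30.3·(cos 134.9°, sin 134.9°) = (7.844, 37.20). KS is perpendicular to ST; with |ST| = 10.3 on the left of KS, T = S + 10.3·(-0.7083, -0.7059) = (0.5480, 29.93). Then cos ∠LTS = TL·TS / (|TL||TS|), giving 135.9°.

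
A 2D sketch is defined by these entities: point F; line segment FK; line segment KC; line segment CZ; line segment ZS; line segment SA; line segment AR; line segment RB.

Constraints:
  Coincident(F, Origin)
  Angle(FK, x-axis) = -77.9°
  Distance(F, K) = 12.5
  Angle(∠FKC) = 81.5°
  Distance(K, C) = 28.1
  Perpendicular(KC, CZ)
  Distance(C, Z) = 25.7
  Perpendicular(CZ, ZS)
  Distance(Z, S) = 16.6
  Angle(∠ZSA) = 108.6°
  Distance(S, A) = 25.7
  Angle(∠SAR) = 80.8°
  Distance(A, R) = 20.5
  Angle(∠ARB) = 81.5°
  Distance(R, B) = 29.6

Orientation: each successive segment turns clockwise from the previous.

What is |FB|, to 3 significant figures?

26.9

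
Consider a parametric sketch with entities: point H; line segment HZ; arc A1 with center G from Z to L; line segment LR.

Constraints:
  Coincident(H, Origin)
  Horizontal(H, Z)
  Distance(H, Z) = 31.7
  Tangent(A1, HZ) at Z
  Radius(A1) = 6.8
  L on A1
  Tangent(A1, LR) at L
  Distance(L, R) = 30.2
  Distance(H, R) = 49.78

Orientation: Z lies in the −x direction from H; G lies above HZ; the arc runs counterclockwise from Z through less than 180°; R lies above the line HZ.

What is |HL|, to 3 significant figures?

26.5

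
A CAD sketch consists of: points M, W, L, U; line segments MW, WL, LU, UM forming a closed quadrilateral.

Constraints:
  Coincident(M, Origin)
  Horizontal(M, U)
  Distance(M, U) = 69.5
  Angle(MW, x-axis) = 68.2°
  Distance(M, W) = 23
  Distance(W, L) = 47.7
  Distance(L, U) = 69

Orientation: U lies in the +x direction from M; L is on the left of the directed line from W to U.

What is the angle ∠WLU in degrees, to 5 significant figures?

64.206°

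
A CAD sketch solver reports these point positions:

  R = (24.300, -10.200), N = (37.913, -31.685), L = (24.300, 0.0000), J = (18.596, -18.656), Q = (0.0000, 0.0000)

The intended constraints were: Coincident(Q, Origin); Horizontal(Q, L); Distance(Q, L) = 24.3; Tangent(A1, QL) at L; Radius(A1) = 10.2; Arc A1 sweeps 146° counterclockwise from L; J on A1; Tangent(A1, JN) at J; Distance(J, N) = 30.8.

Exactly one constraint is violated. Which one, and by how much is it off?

Distance(J, N) = 30.8 — off by 7.50.

Q = (0.00, 0.00) ✓; Q.y = 0.00, L.y = 0.00 ✓; |QL| = 24.30 ✓; ∠(RL, LQ) = 90.00° ✓; |RL| = 10.20 ✓; bearing(R→J) − bearing(R→L) = 146.0° ✓; |RJ| = 10.20 ✓; ∠(RJ, JN) = 90.00° ✓; |JN| = 23.30 ✗.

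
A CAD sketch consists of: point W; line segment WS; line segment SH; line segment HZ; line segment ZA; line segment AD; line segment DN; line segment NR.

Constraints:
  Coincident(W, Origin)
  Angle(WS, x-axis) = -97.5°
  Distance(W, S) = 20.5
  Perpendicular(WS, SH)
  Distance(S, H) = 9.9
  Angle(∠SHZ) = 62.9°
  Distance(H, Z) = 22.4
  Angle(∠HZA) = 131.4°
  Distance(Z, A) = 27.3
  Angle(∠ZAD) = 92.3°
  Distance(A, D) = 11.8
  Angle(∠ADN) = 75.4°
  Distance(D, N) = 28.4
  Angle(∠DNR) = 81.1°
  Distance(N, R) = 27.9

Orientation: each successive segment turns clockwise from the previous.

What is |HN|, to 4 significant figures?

18.51

W is at the origin; WS runs at -97.5° with length 20.5, so S = (-2.676, -20.32). WS ⟂ SH, so SH runs at 172.5°; with |SH| = 9.9, H = (-12.49, -19.03). ∠SHZ = 62.9° gives HZ at 55.40° from the x-axis; with |HZ| = 22.4, Z = (0.2286, -0.5942). ∠HZA = 131.4° gives ZA at 6.800° from the x-axis; with |ZA| = 27.3, A = (27.34, 2.638). ∠ZAD = 92.3° gives AD at -80.90° from the x-axis; with |AD| = 11.8, D = (29.20, -9.013). ∠ADN = 75.4° gives DN at 174.5° from the x-axis; with |DN| = 28.4, N = (0.9336, -6.291). Then |HN| = |N − H| = 18.51.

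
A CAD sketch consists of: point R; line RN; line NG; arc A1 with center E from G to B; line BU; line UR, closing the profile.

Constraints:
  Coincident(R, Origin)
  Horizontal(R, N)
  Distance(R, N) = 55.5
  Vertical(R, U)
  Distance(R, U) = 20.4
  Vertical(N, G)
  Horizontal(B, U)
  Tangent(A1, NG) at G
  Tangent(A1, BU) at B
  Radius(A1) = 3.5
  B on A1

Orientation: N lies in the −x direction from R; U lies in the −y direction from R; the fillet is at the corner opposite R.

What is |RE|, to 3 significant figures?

54.7

R is at the origin; R and N share the same y with |RN| = 55.5 and N on the −x side, so N = (-55.5, 0.00). R and U share the same x with |RU| = 20.4 and U on the −y side, so U = (0.00, -20.4). The virtual corner opposite R is at (-55.5, -20.4). The tangent condition forces EG to be normal to NG and A1 meets BU tangentially, so EB is at right angles to BU, with radius 3.5, so the center E sits 3.5 in from both sides at E = (-52.0, -16.9). Then |RE| = |E − R| = 54.7.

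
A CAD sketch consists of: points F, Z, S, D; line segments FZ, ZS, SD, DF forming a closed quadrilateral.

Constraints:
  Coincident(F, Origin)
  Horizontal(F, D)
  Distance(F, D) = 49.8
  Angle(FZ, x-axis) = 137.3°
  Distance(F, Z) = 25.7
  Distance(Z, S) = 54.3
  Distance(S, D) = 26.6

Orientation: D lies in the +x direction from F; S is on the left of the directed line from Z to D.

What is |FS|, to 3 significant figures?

41.6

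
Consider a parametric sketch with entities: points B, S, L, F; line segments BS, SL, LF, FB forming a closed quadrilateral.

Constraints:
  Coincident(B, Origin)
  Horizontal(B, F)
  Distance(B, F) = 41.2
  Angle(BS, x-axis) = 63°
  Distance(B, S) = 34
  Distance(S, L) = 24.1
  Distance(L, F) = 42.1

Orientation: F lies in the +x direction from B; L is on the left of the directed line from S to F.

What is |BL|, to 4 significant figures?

55.59

B is at the origin; B and F share the same y with |BF| = 41.2 and F in +x, so F = (41.2, 0). BS runs at 63.0° with |BS| = 34.0, so S = (15.44, 30.29). L is determined by |SL| = 24.1 and |LF| = 42.1 together: it lies at the intersection of circle(S, 24.1) and circle(F, 42.1). With |SF| = 39.77, the foot of the radical line on SF is 4.903 from S and the perpendicular offset is √(24.1² − 4.903²) = 23.60. Taking the left-of-SF solution: L = (36.59, 41.85).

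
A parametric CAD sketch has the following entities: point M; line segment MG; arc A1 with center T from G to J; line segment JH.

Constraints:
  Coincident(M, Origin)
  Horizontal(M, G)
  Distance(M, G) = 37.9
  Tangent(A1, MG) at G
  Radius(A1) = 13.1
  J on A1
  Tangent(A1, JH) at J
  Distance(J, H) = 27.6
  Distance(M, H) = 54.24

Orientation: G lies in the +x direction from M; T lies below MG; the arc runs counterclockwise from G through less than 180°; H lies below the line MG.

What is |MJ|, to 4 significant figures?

30.28

Checks: M.y = 0.00, G.y = 0.00 ✓; |TJ| = 13.10 ✓; ∠(TJ, JH) = 90.00° ✓; |JH| = 27.60 ✓; |MH| = 54.24 ✓.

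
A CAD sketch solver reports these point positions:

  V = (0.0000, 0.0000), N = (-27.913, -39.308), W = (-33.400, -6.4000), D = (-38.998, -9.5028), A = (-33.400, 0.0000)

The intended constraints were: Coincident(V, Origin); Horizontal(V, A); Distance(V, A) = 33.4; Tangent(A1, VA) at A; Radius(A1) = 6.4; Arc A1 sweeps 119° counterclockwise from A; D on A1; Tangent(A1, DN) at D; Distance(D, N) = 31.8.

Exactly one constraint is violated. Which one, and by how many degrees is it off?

Tangent(A1, DN) at D — off by 8.60°.

V = (0.00, 0.00) ✓; V.y = 0.00, A.y = 0.00 ✓; |VA| = 33.40 ✓; ∠(WA, AV) = 90.00° ✓; |WA| = 6.400 ✓; bearing(W→D) − bearing(W→A) = 119.0° ✓; |WD| = 6.400 ✓; ∠(WD, DN) = 98.60° ✗; |DN| = 31.80 ✓.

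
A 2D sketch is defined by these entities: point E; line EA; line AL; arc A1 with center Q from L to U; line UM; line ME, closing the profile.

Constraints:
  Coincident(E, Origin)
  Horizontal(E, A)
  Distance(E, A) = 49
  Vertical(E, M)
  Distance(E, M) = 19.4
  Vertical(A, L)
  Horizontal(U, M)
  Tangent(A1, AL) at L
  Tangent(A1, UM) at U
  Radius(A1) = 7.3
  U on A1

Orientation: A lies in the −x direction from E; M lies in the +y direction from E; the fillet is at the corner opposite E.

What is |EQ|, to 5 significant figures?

43.420

E is at the origin; EA is horizontal with |EA| = 49.0 and A on the −x side, so A = (-49.000, 0.0000). E and M share the same x with |EM| = 19.4 and M on the +y side, so M = (0.0000, 19.400). The virtual corner opposite E is at (-49.000, 19.400). Tangency of A1 to AL means the radius QL is perpendicular to AL and since A1 is tangent to UM there, QU ⟂ UM, with radius 7.3, so the center Q sits 7.3 in from both sides at Q = (-41.700, 12.100). Then |EQ| = |Q − E| = 43.420.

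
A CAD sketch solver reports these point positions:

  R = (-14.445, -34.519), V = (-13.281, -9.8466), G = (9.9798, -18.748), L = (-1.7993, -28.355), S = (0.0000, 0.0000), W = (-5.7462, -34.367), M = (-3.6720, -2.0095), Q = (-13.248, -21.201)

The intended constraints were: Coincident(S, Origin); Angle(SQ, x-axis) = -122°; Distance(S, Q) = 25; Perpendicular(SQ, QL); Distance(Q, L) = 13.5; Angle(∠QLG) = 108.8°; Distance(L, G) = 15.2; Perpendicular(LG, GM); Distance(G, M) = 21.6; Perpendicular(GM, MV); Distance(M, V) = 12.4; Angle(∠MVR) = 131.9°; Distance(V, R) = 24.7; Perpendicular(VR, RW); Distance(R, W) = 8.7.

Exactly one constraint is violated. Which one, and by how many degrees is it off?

Perpendicular(VR, RW) — off by 3.70°.

S = (0.00, 0.00) ✓; SQ at -122.0° ✓; |SQ| = 25.00 ✓; ∠(SQ, QL) = 90.00° ✓; |QL| = 13.50 ✓; ∠QLG = 108.8° ✓; |LG| = 15.20 ✓; ∠(LG, GM) = 90.00° ✓; |GM| = 21.60 ✓; ∠(GM, MV) = 90.00° ✓; |MV| = 12.40 ✓; ∠MVR = 131.9° ✓; |VR| = 24.70 ✓; ∠(VR, RW) = 93.70° ✗; |RW| = 8.700 ✓.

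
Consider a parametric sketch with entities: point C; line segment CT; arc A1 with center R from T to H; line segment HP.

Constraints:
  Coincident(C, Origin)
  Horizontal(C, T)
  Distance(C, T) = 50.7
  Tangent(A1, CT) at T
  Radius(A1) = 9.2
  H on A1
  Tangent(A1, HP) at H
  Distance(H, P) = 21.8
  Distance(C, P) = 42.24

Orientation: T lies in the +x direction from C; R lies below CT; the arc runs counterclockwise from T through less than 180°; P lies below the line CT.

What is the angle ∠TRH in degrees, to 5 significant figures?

66.669°

C is at the origin; C and T share the same y with |CT| = 50.7 and T on the +x side, so T = (50.700, 0.0000). Since A1 is tangent to CT there, RT ⟂ CT, so R = T + (0, -9.2) = (50.700, -9.2000). Since RH ⟂ HP (tangency), |RP| = √(9.2² + 21.8²) = 23.662 regardless of where H sits on A1. So P lies on both circle(C, 42.24) and circle(R, 23.662); the below-CT intersection is P = (33.618, -25.574). H is the foot of the tangent from P: H = (42.252, -5.5564).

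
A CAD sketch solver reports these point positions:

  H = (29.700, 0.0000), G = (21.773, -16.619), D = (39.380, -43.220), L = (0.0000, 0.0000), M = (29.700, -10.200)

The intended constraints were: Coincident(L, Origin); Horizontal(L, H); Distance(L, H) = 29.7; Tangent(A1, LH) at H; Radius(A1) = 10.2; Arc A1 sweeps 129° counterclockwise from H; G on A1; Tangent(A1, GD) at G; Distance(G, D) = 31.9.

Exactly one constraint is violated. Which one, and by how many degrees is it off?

Tangent(A1, GD) at G — off by 5.50°.

L = (0.00, 0.00) ✓; L.y = 0.00, H.y = 0.00 ✓; |LH| = 29.70 ✓; ∠(MH, HL) = 90.00° ✓; |MH| = 10.20 ✓; bearing(M→G) − bearing(M→H) = 129.0° ✓; |MG| = 10.20 ✓; ∠(MG, GD) = 95.50° ✗; |GD| = 31.90 ✓.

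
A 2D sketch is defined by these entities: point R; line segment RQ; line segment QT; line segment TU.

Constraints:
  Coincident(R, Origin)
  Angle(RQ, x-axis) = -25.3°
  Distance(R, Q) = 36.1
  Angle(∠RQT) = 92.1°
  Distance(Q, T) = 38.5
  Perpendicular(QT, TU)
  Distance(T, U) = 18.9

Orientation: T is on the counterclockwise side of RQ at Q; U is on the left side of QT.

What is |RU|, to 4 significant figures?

43.37

R is at the origin; RQ runs at -25.3° with length 36.1, so Q = 36.1·(cos -25.3°, sin -25.3°) = (32.64, -15.43). ∠RQT = 92.1°, so QT runs at -25.3° + (180° − 92.1°) = 62.60° from the x-axis; with |QT| = 38.5, T = Q + 38.5·(cos 62.60°, sin 62.60°) = (50.36, 18.75). QT is perpendicular to TU; with |TU| = 18.9 on the left of QT, U = T + 18.9·(-0.8878, 0.4602) = (33.58, 27.45). Then |RU| = |U − R| = 43.37.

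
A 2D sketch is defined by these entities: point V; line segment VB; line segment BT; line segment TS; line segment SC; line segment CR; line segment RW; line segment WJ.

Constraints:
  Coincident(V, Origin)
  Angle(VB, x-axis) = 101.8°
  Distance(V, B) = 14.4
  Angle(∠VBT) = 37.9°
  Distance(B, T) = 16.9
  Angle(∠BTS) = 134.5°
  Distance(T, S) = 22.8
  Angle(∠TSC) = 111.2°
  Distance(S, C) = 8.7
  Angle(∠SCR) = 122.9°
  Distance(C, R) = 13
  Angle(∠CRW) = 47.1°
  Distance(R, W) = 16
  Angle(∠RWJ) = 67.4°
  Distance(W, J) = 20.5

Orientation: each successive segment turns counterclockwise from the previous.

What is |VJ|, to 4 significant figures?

33.03

V is at the origin; VB runs at 101.8° with length 14.4, so B = (-2.945, 14.10). ∠VBT = 37.9° gives BT at -116.1° from the x-axis; with |BT| = 16.9, T = (-10.38, -1.081). ∠BTS = 134.5° gives TS at -70.60° from the x-axis; with |TS| = 22.8, S = (-2.806, -22.59). ∠TSC = 111.2° gives SC at -1.800° from the x-axis; with |SC| = 8.7, C = (5.889, -22.86). ∠SCR = 122.9° gives CR at 55.30° from the x-axis; with |CR| = 13.0, R = (13.29, -12.17). ∠CRW = 47.1° gives RW at -171.8° from the x-axis; with |RW| = 16.0, W = (-2.547, -14.45). ∠RWJ = 67.4° gives WJ at -59.20° from the x-axis; with |WJ| = 20.5, J = (7.950, -32.06). Then |VJ| = |J − V| = 33.03.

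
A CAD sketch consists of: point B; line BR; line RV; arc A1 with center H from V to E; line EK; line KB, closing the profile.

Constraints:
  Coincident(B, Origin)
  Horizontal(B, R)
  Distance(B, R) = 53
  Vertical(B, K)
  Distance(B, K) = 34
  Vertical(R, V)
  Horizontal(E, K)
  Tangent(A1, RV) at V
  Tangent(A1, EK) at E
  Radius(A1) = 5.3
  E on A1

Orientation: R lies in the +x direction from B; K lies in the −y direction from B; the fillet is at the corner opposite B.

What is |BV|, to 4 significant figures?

60.27

B is at the origin; BR is horizontal with |BR| = 53.0 and R on the +x side, so R = (53.00, 0.000). B and K share the same x with |BK| = 34.0 and K on the −y side, so K = (0.000, -34.00). The virtual corner opposite B is at (53.00, -34.00). Since A1 is tangent to RV there, HV ⟂ RV and since A1 is tangent to EK there, HE ⟂ EK, with radius 5.3, so the center H sits 5.3 in from both sides at H = (47.70, -28.70). That places the tangent points at V = (53.00, -28.70) on RV and E = (47.70, -34.00) on EK. Then |BV| = |V − B| = 60.27.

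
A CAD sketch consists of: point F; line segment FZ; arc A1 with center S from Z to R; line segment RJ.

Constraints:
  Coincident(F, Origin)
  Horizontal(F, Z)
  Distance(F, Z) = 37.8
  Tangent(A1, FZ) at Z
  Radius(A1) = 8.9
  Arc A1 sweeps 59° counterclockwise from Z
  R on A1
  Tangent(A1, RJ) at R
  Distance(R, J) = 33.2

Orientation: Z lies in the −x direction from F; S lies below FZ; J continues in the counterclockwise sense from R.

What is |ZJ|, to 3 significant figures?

41.1

F is at the origin; FZ is horizontal with |FZ| = 37.8 and Z on the −x side, so Z = (-37.8, 0.00). Tangency of A1 to FZ means the radius SZ is perpendicular to FZ, so S = Z + (0, -8.9) = (-37.8, -8.90). On A1, Z sits at bearing 90° from S; a 59° counterclockwise sweep puts R at bearing 149°, so R = S + 8.9·(cos 149°, sin 149°) = (-45.4, -4.32). The tangent condition forces SR to be normal to RJ, so RJ runs along (−sin 149°, cos 149°); with |RJ| = 33.2, J = (-62.5, -32.8). Then |ZJ| = |J − Z| = 41.1.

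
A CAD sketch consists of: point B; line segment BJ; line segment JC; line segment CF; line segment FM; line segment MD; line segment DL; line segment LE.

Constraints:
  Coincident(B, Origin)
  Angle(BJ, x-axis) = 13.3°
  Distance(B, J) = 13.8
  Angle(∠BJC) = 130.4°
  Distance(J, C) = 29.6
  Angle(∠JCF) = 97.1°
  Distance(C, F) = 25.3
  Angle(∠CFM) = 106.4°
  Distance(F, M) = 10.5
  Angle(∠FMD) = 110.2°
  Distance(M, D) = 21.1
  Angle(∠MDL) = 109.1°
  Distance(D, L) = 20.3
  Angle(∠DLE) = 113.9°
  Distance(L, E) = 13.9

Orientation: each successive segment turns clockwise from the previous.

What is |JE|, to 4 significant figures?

31.84

∠MDL = 109.1° gives DL at 26.50° from the x-axis; with |DL| = 20.3, L = (30.15, -4.125). ∠DLE = 113.9° gives LE at -39.60° from the x-axis; with |LE| = 13.9, E = (40.86, -12.99). Then |JE| = |E − J| = 31.84.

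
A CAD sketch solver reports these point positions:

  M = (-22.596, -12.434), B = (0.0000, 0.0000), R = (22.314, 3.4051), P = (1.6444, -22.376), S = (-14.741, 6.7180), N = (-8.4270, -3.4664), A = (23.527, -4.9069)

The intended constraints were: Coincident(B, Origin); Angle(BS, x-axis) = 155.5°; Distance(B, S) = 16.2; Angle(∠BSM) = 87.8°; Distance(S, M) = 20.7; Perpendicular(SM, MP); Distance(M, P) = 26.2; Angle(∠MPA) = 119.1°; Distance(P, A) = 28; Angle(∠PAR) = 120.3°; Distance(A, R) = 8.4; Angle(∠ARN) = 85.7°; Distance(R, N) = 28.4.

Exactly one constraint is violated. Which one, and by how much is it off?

Distance(R, N) = 28.4 — off by 3.10.

B = (0.00, 0.00) ✓; BS at 155.5° ✓; |BS| = 16.20 ✓; ∠BSM = 87.80° ✓; |SM| = 20.70 ✓; ∠(SM, MP) = 90.00° ✓; |MP| = 26.20 ✓; ∠MPA = 119.1° ✓; |PA| = 28.00 ✓; ∠PAR = 120.3° ✓; |AR| = 8.400 ✓; ∠ARN = 85.70° ✓; |RN| = 31.50 ✗.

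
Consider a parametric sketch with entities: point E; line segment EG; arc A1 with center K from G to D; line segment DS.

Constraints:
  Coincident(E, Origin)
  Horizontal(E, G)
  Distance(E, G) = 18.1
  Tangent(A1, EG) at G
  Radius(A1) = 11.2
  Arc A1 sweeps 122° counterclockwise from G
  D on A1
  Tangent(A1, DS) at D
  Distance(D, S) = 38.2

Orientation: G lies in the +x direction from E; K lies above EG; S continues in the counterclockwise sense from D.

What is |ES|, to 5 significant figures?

50.074

On A1, G sits at bearing -90° from K; a 122° counterclockwise sweep puts D at bearing 32°, so D = K + 11.2·(cos 32°, sin 32°) = (27.598, 17.135). Tangency of A1 to DS means the radius KD is perpendicular to DS, so DS runs along (−sin 32°, cos 32°); with |DS| = 38.2, S = (7.3552, 49.531). Then |ES| = |S − E| = 50.074.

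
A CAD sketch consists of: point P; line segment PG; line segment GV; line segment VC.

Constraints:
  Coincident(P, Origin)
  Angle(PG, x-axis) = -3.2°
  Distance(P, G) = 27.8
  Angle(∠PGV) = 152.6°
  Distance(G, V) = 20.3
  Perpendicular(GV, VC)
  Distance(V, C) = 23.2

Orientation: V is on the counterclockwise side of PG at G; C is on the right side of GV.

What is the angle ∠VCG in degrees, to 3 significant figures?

41.2°

∠PGV = 152.6°, so GV runs at -3.2° + (180° − 152.6°) = 24.2° from the x-axis; with |GV| = 20.3, V = G + 20.3·(cos 24.2°, sin 24.2°) = (46.3, 6.77). GV is perpendicular to VC; with |VC| = 23.2 on the right of GV, C = V + 23.2·(0.410, -0.912) = (55.8, -14.4). Then cos ∠VCG = CV·CG / (|CV||CG|), giving 41.2°.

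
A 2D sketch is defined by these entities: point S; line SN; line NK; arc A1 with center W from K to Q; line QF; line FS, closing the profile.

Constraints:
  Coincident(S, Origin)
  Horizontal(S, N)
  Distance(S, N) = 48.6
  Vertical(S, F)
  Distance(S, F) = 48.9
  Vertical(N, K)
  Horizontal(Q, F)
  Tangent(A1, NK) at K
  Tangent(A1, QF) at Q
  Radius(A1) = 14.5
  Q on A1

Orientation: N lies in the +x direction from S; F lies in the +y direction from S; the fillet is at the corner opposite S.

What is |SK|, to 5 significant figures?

59.543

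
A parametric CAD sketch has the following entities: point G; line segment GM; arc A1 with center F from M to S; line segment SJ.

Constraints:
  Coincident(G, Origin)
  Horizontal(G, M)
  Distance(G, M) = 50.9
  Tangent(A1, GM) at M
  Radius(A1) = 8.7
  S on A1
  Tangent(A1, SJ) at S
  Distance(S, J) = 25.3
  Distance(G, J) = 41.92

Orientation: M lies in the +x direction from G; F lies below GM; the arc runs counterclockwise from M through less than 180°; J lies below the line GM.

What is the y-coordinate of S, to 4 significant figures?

-4.785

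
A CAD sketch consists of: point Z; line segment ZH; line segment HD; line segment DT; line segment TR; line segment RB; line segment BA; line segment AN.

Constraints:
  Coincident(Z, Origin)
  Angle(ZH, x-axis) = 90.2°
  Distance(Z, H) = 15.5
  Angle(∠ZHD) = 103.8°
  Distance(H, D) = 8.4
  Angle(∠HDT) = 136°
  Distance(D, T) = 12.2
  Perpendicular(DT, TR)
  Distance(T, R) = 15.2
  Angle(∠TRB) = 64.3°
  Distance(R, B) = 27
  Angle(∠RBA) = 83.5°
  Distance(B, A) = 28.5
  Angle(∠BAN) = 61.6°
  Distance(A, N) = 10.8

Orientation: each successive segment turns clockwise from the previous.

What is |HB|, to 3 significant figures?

6.52

Z is at the origin; ZH runs at 90.2° with length 15.5, so H = (-0.0541, 15.5). ∠ZHD = 103.8° gives HD at 14.0° from the x-axis; with |HD| = 8.4, D = (8.10, 17.5). ∠HDT = 136.0° gives DT at -30.0° from the x-axis; with |DT| = 12.2, T = (18.7, 11.4). DT is perpendicular to TR, so TR runs at -120°; with |TR| = 15.2, R = (11.1, -1.73). ∠TRB = 64.3° gives RB at 124° from the x-axis; with |RB| = 27.0, B = (-4.15, 20.6). Then |HB| = |B − H| = 6.52.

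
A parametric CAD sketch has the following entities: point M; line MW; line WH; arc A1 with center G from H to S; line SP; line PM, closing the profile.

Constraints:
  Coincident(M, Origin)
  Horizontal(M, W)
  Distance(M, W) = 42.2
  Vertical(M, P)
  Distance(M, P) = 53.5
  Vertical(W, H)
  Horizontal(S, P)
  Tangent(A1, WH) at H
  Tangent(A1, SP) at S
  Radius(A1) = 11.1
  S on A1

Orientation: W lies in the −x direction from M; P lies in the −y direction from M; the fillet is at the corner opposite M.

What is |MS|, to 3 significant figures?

61.9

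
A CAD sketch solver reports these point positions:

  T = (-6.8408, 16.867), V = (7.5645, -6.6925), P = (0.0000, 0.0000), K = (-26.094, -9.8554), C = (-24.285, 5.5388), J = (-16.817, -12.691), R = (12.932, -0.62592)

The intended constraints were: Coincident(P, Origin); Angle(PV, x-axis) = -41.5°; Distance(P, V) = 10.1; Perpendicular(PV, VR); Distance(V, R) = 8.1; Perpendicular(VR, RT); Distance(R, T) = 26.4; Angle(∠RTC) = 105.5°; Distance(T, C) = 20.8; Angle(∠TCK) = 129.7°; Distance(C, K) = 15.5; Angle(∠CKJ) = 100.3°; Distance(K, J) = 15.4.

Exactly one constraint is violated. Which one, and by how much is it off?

Distance(K, J) = 15.4 — off by 5.70.

P = (0.00, 0.00) ✓; PV at -41.50° ✓; |PV| = 10.10 ✓; ∠(PV, VR) = 90.00° ✓; |VR| = 8.100 ✓; ∠(VR, RT) = 90.00° ✓; |RT| = 26.40 ✓; ∠RTC = 105.5° ✓; |TC| = 20.80 ✓; ∠TCK = 129.7° ✓; |CK| = 15.50 ✓; ∠CKJ = 100.3° ✓; |KJ| = 9.701 ✗.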